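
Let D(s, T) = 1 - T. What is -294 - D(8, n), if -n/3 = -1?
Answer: -292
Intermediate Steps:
n = 3 (n = -3*(-1) = 3)
-294 - D(8, n) = -294 - (1 - 1*3) = -294 - (1 - 3) = -294 - 1*(-2) = -294 + 2 = -292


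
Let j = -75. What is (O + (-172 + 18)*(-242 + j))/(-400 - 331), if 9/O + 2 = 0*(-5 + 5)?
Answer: -97627/1462 ≈ -66.776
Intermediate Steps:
O = -9/2 (O = 9/(-2 + 0*(-5 + 5)) = 9/(-2 + 0*0) = 9/(-2 + 0) = 9/(-2) = 9*(-½) = -9/2 ≈ -4.5000)
(O + (-172 + 18)*(-242 + j))/(-400 - 331) = (-9/2 + (-172 + 18)*(-242 - 75))/(-400 - 331) = (-9/2 - 154*(-317))/(-731) = (-9/2 + 48818)*(-1/731) = (97627/2)*(-1/731) = -97627/1462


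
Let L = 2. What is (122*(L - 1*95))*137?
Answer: -1554402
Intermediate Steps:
(122*(L - 1*95))*137 = (122*(2 - 1*95))*137 = (122*(2 - 95))*137 = (122*(-93))*137 = -11346*137 = -1554402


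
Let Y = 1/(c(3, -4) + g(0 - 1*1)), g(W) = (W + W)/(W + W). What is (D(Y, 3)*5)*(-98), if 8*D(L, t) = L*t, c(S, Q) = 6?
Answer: -105/4 ≈ -26.250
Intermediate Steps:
g(W) = 1 (g(W) = (2*W)/((2*W)) = (2*W)*(1/(2*W)) = 1)
Y = ⅐ (Y = 1/(6 + 1) = 1/7 = ⅐ ≈ 0.14286)
D(L, t) = L*t/8 (D(L, t) = (L*t)/8 = L*t/8)
(D(Y, 3)*5)*(-98) = (((⅛)*(⅐)*3)*5)*(-98) = ((3/56)*5)*(-98) = (15/56)*(-98) = -105/4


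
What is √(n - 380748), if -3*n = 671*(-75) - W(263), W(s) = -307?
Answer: I*√3276678/3 ≈ 603.39*I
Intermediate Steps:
n = 50018/3 (n = -(671*(-75) - 1*(-307))/3 = -(-50325 + 307)/3 = -⅓*(-50018) = 50018/3 ≈ 16673.)
√(n - 380748) = √(50018/3 - 380748) = √(-1092226/3) = I*√3276678/3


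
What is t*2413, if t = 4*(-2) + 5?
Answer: -7239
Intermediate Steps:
t = -3 (t = -8 + 5 = -3)
t*2413 = -3*2413 = -7239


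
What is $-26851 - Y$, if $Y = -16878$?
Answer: $-9973$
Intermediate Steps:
$-26851 - Y = -26851 - -16878 = -26851 + 16878 = -9973$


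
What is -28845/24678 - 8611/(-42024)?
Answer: -18512593/19204968 ≈ -0.96395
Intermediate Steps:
-28845/24678 - 8611/(-42024) = -28845*1/24678 - 8611*(-1/42024) = -3205/2742 + 8611/42024 = -18512593/19204968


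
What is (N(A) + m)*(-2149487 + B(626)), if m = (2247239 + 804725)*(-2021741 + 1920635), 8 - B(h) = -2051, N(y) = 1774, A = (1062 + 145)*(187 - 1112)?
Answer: 662635874530805480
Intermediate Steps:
A = -1116475 (A = 1207*(-925) = -1116475)
B(h) = 2059 (B(h) = 8 - 1*(-2051) = 8 + 2051 = 2059)
m = -308571872184 (m = 3051964*(-101106) = -308571872184)
(N(A) + m)*(-2149487 + B(626)) = (1774 - 308571872184)*(-2149487 + 2059) = -308571870410*(-2147428) = 662635874530805480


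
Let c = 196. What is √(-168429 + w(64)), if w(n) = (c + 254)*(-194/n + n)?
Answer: 19*I*√6249/4 ≈ 375.49*I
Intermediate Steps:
w(n) = -87300/n + 450*n (w(n) = (196 + 254)*(-194/n + n) = 450*(n - 194/n) = -87300/n + 450*n)
√(-168429 + w(64)) = √(-168429 + (-87300/64 + 450*64)) = √(-168429 + (-87300*1/64 + 28800)) = √(-168429 + (-21825/16 + 28800)) = √(-168429 + 438975/16) = √(-2255889/16) = 19*I*√6249/4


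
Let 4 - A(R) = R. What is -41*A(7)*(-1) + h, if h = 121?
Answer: -2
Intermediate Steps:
A(R) = 4 - R
-41*A(7)*(-1) + h = -41*(4 - 1*7)*(-1) + 121 = -41*(4 - 7)*(-1) + 121 = -(-123)*(-1) + 121 = -41*3 + 121 = -123 + 121 = -2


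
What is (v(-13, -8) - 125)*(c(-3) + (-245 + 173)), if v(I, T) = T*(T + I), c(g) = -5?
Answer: -3311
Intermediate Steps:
v(I, T) = T*(I + T)
(v(-13, -8) - 125)*(c(-3) + (-245 + 173)) = (-8*(-13 - 8) - 125)*(-5 + (-245 + 173)) = (-8*(-21) - 125)*(-5 - 72) = (168 - 125)*(-77) = 43*(-77) = -3311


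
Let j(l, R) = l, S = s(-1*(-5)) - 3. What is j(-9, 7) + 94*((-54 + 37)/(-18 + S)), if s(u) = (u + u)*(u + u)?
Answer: -2309/79 ≈ -29.228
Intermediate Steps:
s(u) = 4*u**2 (s(u) = (2*u)*(2*u) = 4*u**2)
S = 97 (S = 4*(-1*(-5))**2 - 3 = 4*5**2 - 3 = 4*25 - 3 = 100 - 3 = 97)
j(-9, 7) + 94*((-54 + 37)/(-18 + S)) = -9 + 94*((-54 + 37)/(-18 + 97)) = -9 + 94*(-17/79) = -9 - 1598/79 = -2309/79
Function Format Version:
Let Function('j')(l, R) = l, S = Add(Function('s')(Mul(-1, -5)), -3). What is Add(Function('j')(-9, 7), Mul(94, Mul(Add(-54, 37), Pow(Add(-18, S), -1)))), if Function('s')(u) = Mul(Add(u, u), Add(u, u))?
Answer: Rational(-2309, 79) ≈ -29.228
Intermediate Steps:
Function('s')(u) = Mul(4, Pow(u, 2)) (Function('s')(u) = Mul(Mul(2, u), Mul(2, u)) = Mul(4, Pow(u, 2)))
S = 97 (S = Add(Mul(4, Pow(Mul(-1, -5), 2)), -3) = Add(Mul(4, Pow(5, 2)), -3) = Add(Mul(4, 25), -3) = Add(100, -3) = 97)
Add(Function('j')(-9, 7), Mul(94, Mul(Add(-54, 37), Pow(Add(-18, S), -1)))) = Add(-9, Mul(94, Mul(Add(-54, 37), Pow(Add(-18, 97), -1)))) = Add(-9, Mul(94, Mul(-17, Pow(79, -1)))) = Add(-9, Mul(94, Mul(-17, Rational(1, 79)))) = Add(-9, Mul(94, Rational(-17, 79))) = Add(-9, Rational(-1598, 79)) = Rational(-2309, 79)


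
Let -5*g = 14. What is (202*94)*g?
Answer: -265832/5 ≈ -53166.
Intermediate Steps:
g = -14/5 (g = -⅕*14 = -14/5 ≈ -2.8000)
(202*94)*g = (202*94)*(-14/5) = 18988*(-14/5) = -265832/5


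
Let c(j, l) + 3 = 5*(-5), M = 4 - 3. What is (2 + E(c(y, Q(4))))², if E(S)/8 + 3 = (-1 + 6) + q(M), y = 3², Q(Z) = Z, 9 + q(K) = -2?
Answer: 4900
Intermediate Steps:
M = 1
q(K) = -11 (q(K) = -9 - 2 = -11)
y = 9
c(j, l) = -28 (c(j, l) = -3 + 5*(-5) = -3 - 25 = -28)
E(S) = -72 (E(S) = -24 + 8*((-1 + 6) - 11) = -24 + 8*(5 - 11) = -24 + 8*(-6) = -24 - 48 = -72)
(2 + E(c(y, Q(4))))² = (2 - 72)² = (-70)² = 4900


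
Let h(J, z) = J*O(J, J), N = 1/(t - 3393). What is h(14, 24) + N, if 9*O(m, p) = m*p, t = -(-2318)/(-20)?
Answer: 96284126/315801 ≈ 304.89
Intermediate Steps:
t = -1159/10 (t = -(-2318)*(-1)/20 = -19*61/10 = -1159/10 ≈ -115.90)
O(m, p) = m*p/9 (O(m, p) = (m*p)/9 = m*p/9)
N = -10/35089 (N = 1/(-1159/10 - 3393) = 1/(-35089/10) = -10/35089 ≈ -0.00028499)
h(J, z) = J**3/9 (h(J, z) = J*(J*J/9) = J*(J**2/9) = J**3/9)
h(14, 24) + N = (1/9)*14**3 - 10/35089 = (1/9)*2744 - 10/35089 = 2744/9 - 10/35089 = 96284126/315801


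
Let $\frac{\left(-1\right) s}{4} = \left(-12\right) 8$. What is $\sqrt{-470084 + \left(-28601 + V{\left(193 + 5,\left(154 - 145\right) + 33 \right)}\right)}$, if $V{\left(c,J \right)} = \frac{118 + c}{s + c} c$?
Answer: $\frac{i \sqrt{4691115649}}{97} \approx 706.1 i$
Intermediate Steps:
$s = 384$ ($s = - 4 \left(\left(-12\right) 8\right) = \left(-4\right) \left(-96\right) = 384$)
$V{\left(c,J \right)} = \frac{c \left(118 + c\right)}{384 + c}$ ($V{\left(c,J \right)} = \frac{118 + c}{384 + c} c = \frac{c \left(118 + c\right)}{384 + c}$)
$\sqrt{-470084 + \left(-28601 + V{\left(193 + 5,\left(154 - 145\right) + 33 \right)}\right)} = \sqrt{-470084 - \left(28601 - \frac{\left(193 + 5\right) \left(118 + \left(193 + 5\right)\right)}{384 + \left(193 + 5\right)}\right)} = \sqrt{-470084 - \left(28601 - \frac{198 \left(118 + 198\right)}{384 + 198}\right)} = \sqrt{-470084 - \left(28601 - 198 \cdot \frac{1}{582} \cdot 316\right)} = \sqrt{-470084 - \left(28601 - \frac{10428}{97}\right)} = \sqrt{-470084 + \left(-28601 + \frac{10428}{97}\right)} = \sqrt{-470084 - \frac{2763869}{97}} = \sqrt{- \frac{48362017}{97}} = \frac{i \sqrt{4691115649}}{97}$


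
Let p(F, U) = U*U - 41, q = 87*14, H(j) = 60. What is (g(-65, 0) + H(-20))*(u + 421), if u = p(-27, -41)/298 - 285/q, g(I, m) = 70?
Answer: 1676138035/30247 ≈ 55415.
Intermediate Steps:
q = 1218
p(F, U) = -41 + U² (p(F, U) = U² - 41 = -41 + U²)
u = 318765/60494 (u = (-41 + (-41)²)/298 - 285/1218 = (-41 + 1681)*(1/298) - 285*1/1218 = 1640*(1/298) - 95/406 = 820/149 - 95/406 = 318765/60494 ≈ 5.2694)
(g(-65, 0) + H(-20))*(u + 421) = (70 + 60)*(318765/60494 + 421) = 130*(25786739/60494) = 1676138035/30247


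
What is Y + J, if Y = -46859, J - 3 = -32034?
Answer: -78890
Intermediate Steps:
J = -32031 (J = 3 - 32034 = -32031)
Y + J = -46859 - 32031 = -78890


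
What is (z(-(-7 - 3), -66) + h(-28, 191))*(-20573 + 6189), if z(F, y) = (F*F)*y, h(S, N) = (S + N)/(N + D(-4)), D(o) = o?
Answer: 17750388208/187 ≈ 9.4922e+7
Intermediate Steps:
h(S, N) = (N + S)/(-4 + N) (h(S, N) = (S + N)/(N - 4) = (N + S)/(-4 + N))
z(F, y) = y*F**2 (z(F, y) = F**2*y = y*F**2)
(z(-(-7 - 3), -66) + h(-28, 191))*(-20573 + 6189) = (-66*(-7 - 3)**2 + (191 - 28)/(-4 + 191))*(-20573 + 6189) = (-66*(-1*(-10))**2 + 163/187)*(-14384) = (-66*10**2 + (1/187)*163)*(-14384) = (-66*100 + 163/187)*(-14384) = (-6600 + 163/187)*(-14384) = -1234037/187*(-14384) = 17750388208/187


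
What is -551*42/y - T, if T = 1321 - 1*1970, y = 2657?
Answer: 1701251/2657 ≈ 640.29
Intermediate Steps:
T = -649 (T = 1321 - 1970 = -649)
-551*42/y - T = -551/(2657/42) - 1*(-649) = -551/(2657*(1/42)) + 649 = -551/2657/42 + 649 = -551*42/2657 + 649 = -23142/2657 + 649 = 1701251/2657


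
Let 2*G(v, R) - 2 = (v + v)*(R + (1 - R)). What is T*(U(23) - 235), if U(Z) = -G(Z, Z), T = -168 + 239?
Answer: -18389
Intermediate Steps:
T = 71
G(v, R) = 1 + v (G(v, R) = 1 + ((v + v)*(R + (1 - R)))/2 = 1 + ((2*v)*1)/2 = 1 + (2*v)/2 = 1 + v)
U(Z) = -1 - Z (U(Z) = -(1 + Z) = -1 - Z)
T*(U(23) - 235) = 71*((-1 - 1*23) - 235) = 71*((-1 - 23) - 235) = 71*(-24 - 235) = 71*(-259) = -18389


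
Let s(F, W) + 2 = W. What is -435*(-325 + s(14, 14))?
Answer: 136155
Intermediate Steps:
s(F, W) = -2 + W
-435*(-325 + s(14, 14)) = -435*(-325 + (-2 + 14)) = -435*(-325 + 12) = -435*(-313) = 136155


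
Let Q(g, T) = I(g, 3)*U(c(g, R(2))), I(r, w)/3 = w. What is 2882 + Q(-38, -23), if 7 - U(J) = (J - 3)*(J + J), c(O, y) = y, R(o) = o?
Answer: 2981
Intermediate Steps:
I(r, w) = 3*w
U(J) = 7 - 2*J*(-3 + J) (U(J) = 7 - (J - 3)*(J + J) = 7 - (-3 + J)*2*J = 7 - 2*J*(-3 + J))
Q(g, T) = 99 (Q(g, T) = (3*3)*(7 - 2*2² + 6*2) = 9*(7 - 2*4 + 12) = 9*(7 - 8 + 12) = 9*11 = 99)
2882 + Q(-38, -23) = 2882 + 99 = 2981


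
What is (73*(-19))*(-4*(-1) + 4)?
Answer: -11096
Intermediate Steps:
(73*(-19))*(-4*(-1) + 4) = -1387*(4 + 4) = -1387*8 = -11096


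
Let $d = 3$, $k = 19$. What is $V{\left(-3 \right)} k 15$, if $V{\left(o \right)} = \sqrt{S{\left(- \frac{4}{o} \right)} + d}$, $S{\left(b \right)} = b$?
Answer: $95 \sqrt{39} \approx 593.27$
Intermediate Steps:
$V{\left(o \right)} = \sqrt{3 - \frac{4}{o}}$ ($V{\left(o \right)} = \sqrt{- \frac{4}{o} + 3} = \sqrt{3 - \frac{4}{o}}$)
$V{\left(-3 \right)} k 15 = \sqrt{3 - \frac{4}{-3}} \cdot 19 \cdot 15 = \sqrt{3 - - \frac{4}{3}} \cdot 19 \cdot 15 = \sqrt{3 + \frac{4}{3}} \cdot 19 \cdot 15 = \sqrt{\frac{13}{3}} \cdot 19 \cdot 15 = \frac{\sqrt{39}}{3} \cdot 19 \cdot 15 = \frac{19 \sqrt{39}}{3} \cdot 15 = 95 \sqrt{39}$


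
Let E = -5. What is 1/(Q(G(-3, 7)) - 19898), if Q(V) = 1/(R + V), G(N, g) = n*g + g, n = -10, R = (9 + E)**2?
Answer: -47/935207 ≈ -5.0256e-5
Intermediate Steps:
R = 16 (R = (9 - 5)**2 = 4**2 = 16)
G(N, g) = -9*g (G(N, g) = -10*g + g = -9*g)
Q(V) = 1/(16 + V)
1/(Q(G(-3, 7)) - 19898) = 1/(1/(16 - 9*7) - 19898) = 1/(1/(16 - 63) - 19898) = 1/(1/(-47) - 19898) = 1/(-1/47 - 19898) = 1/(-935207/47) = -47/935207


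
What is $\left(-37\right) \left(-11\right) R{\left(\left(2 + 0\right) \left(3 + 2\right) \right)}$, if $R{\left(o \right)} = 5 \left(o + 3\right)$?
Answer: $26455$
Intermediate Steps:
$R{\left(o \right)} = 15 + 5 o$ ($R{\left(o \right)} = 5 \left(3 + o\right) = 15 + 5 o$)
$\left(-37\right) \left(-11\right) R{\left(\left(2 + 0\right) \left(3 + 2\right) \right)} = \left(-37\right) \left(-11\right) \left(15 + 5 \left(2 + 0\right) \left(3 + 2\right)\right) = 407 \left(15 + 5 \cdot 2 \cdot 5\right) = 407 \left(15 + 5 \cdot 10\right) = 407 \left(15 + 50\right) = 407 \cdot 65 = 26455$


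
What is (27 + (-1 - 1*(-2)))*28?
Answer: 784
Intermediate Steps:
(27 + (-1 - 1*(-2)))*28 = (27 + (-1 + 2))*28 = (27 + 1)*28 = 28*28 = 784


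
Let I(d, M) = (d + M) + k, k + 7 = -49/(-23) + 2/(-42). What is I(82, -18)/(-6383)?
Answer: -28537/3082989 ≈ -0.0092563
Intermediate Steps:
k = -2375/483 (k = -7 + (-49/(-23) + 2/(-42)) = -7 + (-49*(-1/23) + 2*(-1/42)) = -7 + (49/23 - 1/21) = -7 + 1006/483 = -2375/483 ≈ -4.9172)
I(d, M) = -2375/483 + M + d (I(d, M) = (d + M) - 2375/483 = (M + d) - 2375/483 = -2375/483 + M + d)
I(82, -18)/(-6383) = (-2375/483 - 18 + 82)/(-6383) = (28537/483)*(-1/6383) = -28537/3082989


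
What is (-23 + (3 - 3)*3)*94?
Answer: -2162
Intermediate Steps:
(-23 + (3 - 3)*3)*94 = (-23 + 0*3)*94 = (-23 + 0)*94 = -23*94 = -2162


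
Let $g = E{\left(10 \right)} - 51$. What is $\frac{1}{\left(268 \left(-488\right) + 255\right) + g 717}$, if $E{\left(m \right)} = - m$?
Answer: $- \frac{1}{174266} \approx -5.7384 \cdot 10^{-6}$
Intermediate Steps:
$g = -61$ ($g = \left(-1\right) 10 - 51 = -10 - 51 = -61$)
$\frac{1}{\left(268 \left(-488\right) + 255\right) + g 717} = \frac{1}{\left(268 \left(-488\right) + 255\right) - 43737} = \frac{1}{\left(-130784 + 255\right) - 43737} = \frac{1}{-130529 - 43737} = \frac{1}{-174266} = - \frac{1}{174266}$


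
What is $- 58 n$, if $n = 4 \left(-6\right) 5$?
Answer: $6960$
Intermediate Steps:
$n = -120$ ($n = \left(-24\right) 5 = -120$)
$- 58 n = \left(-58\right) \left(-120\right) = 6960$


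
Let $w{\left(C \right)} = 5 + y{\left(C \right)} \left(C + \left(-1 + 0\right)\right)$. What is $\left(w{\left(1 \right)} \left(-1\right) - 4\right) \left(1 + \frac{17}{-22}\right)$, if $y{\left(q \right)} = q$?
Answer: $- \frac{45}{22} \approx -2.0455$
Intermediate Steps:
$w{\left(C \right)} = 5 + C \left(-1 + C\right)$ ($w{\left(C \right)} = 5 + C \left(C + \left(-1 + 0\right)\right) = 5 + C \left(C - 1\right) = 5 + C \left(-1 + C\right)$)
$\left(w{\left(1 \right)} \left(-1\right) - 4\right) \left(1 + \frac{17}{-22}\right) = \left(\left(5 + 1^{2} - 1\right) \left(-1\right) - 4\right) \left(1 + \frac{17}{-22}\right) = \left(\left(5 + 1 - 1\right) \left(-1\right) - 4\right) \left(1 + 17 \left(- \frac{1}{22}\right)\right) = \left(5 \left(-1\right) - 4\right) \left(1 - \frac{17}{22}\right) = \left(-5 - 4\right) \frac{5}{22} = \left(-9\right) \frac{5}{22} = - \frac{45}{22}$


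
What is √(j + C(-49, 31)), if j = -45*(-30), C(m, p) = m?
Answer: √1301 ≈ 36.069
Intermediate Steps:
j = 1350
√(j + C(-49, 31)) = √(1350 - 49) = √1301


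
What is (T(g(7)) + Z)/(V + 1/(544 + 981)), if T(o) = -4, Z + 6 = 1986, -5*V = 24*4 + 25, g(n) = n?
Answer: -376675/4613 ≈ -81.655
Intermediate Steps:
V = -121/5 (V = -(24*4 + 25)/5 = -(96 + 25)/5 = -⅕*121 = -121/5 ≈ -24.200)
Z = 1980 (Z = -6 + 1986 = 1980)
(T(g(7)) + Z)/(V + 1/(544 + 981)) = (-4 + 1980)/(-121/5 + 1/(544 + 981)) = 1976/(-121/5 + 1/1525) = 1976/(-36904/1525) = 1976*(-1525/36904) = -376675/4613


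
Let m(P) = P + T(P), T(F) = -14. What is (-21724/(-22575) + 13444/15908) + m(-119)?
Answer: -11778572152/89780775 ≈ -131.19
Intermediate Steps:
m(P) = -14 + P (m(P) = P - 14 = -14 + P)
(-21724/(-22575) + 13444/15908) + m(-119) = (-21724/(-22575) + 13444/15908) + (-14 - 119) = (-21724*(-1/22575) + 13444*(1/15908)) - 133 = (21724/22575 + 3361/3977) - 133 = 162270923/89780775 - 133 = -11778572152/89780775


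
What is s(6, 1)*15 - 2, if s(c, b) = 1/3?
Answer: 3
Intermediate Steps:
s(c, b) = ⅓
s(6, 1)*15 - 2 = (⅓)*15 - 2 = 5 - 2 = 3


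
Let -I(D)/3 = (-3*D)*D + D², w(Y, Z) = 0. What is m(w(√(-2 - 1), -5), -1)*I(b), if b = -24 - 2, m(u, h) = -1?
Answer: -4056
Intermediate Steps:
b = -26
I(D) = 6*D² (I(D) = -3*((-3*D)*D + D²) = -3*(-3*D² + D²) = -(-6)*D² = 6*D²)
m(w(√(-2 - 1), -5), -1)*I(b) = -6*(-26)² = -6*676 = -1*4056 = -4056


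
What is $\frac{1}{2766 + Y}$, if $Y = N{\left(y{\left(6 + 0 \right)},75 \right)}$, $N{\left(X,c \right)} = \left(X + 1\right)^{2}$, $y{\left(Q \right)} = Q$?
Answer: $\frac{1}{2815} \approx 0.00035524$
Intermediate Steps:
$N{\left(X,c \right)} = \left(1 + X\right)^{2}$
$Y = 49$ ($Y = \left(1 + \left(6 + 0\right)\right)^{2} = \left(1 + 6\right)^{2} = 7^{2} = 49$)
$\frac{1}{2766 + Y} = \frac{1}{2766 + 49} = \frac{1}{2815}$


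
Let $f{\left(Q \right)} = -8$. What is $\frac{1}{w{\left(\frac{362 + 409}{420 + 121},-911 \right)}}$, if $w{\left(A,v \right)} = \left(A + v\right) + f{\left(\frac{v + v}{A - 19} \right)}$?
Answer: $- \frac{541}{496408} \approx -0.0010898$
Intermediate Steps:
$w{\left(A,v \right)} = -8 + A + v$ ($w{\left(A,v \right)} = \left(A + v\right) - 8 = -8 + A + v$)
$\frac{1}{w{\left(\frac{362 + 409}{420 + 121},-911 \right)}} = \frac{1}{-8 + \frac{362 + 409}{420 + 121} - 911} = \frac{1}{-8 + \frac{771}{541} - 911} = \frac{1}{- \frac{496408}{541}} = - \frac{541}{496408}$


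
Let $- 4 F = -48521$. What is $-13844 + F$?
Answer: $- \frac{6855}{4} \approx -1713.8$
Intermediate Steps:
$F = \frac{48521}{4}$ ($F = \left(- \frac{1}{4}\right) \left(-48521\right) = \frac{48521}{4} \approx 12130.0$)
$-13844 + F = -13844 + \frac{48521}{4} = - \frac{6855}{4}$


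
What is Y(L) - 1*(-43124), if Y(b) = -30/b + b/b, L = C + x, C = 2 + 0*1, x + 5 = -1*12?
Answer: 43127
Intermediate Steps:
x = -17 (x = -5 - 1*12 = -5 - 12 = -17)
C = 2 (C = 2 + 0 = 2)
L = -15 (L = 2 - 17 = -15)
Y(b) = 1 - 30/b (Y(b) = -30/b + 1 = 1 - 30/b)
Y(L) - 1*(-43124) = (-30 - 15)/(-15) - 1*(-43124) = -1/15*(-45) + 43124 = 3 + 43124 = 43127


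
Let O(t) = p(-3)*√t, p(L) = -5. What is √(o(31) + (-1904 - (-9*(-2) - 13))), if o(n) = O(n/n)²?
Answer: 2*I*√471 ≈ 43.405*I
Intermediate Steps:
O(t) = -5*√t
o(n) = 25 (o(n) = (-5*√1)² = (-5*1)² = (-5)² = 25)
√(o(31) + (-1904 - (-9*(-2) - 13))) = √(25 + (-1904 - (-9*(-2) - 13))) = √(25 + (-1904 - (18 - 13))) = √(25 + (-1904 - 1*5)) = √(25 + (-1904 - 5)) = √(25 - 1909) = √(-1884) = 2*I*√471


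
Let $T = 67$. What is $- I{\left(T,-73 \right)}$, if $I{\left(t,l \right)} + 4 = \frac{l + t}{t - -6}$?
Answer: $\frac{298}{73} \approx 4.0822$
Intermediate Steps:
$I{\left(t,l \right)} = -4 + \frac{l + t}{6 + t}$ ($I{\left(t,l \right)} = -4 + \frac{l + t}{t - -6} = -4 + \frac{l + t}{t + 6} = -4 + \frac{l + t}{6 + t}$)
$- I{\left(T,-73 \right)} = - \frac{-24 - 73 - 201}{6 + 67} = - \frac{-24 - 73 - 201}{73} = - \frac{-298}{73} = \left(-1\right) \left(- \frac{298}{73}\right) = \frac{298}{73}$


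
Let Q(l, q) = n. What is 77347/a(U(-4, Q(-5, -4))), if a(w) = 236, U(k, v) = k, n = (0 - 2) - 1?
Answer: 77347/236 ≈ 327.74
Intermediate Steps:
n = -3 (n = -2 - 1 = -3)
Q(l, q) = -3
77347/a(U(-4, Q(-5, -4))) = 77347/236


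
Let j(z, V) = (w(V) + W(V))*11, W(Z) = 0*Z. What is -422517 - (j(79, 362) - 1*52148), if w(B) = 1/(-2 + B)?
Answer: -133332851/360 ≈ -3.7037e+5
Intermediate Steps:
W(Z) = 0
j(z, V) = 11/(-2 + V) (j(z, V) = (1/(-2 + V) + 0)*11 = 11/(-2 + V))
-422517 - (j(79, 362) - 1*52148) = -422517 - (11/(-2 + 362) - 1*52148) = -422517 - (11/360 - 52148) = -422517 - 1*(-18773269/360) = -422517 + 18773269/360 = -133332851/360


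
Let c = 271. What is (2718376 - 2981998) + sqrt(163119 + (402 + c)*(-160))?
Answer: -263622 + sqrt(55439) ≈ -2.6339e+5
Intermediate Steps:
(2718376 - 2981998) + sqrt(163119 + (402 + c)*(-160)) = (2718376 - 2981998) + sqrt(163119 + (402 + 271)*(-160)) = -263622 + sqrt(163119 + 673*(-160)) = -263622 + sqrt(163119 - 107680) = -263622 + sqrt(55439)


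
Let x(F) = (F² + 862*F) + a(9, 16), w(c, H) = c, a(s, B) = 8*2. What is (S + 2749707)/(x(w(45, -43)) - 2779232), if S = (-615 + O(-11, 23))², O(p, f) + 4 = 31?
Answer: -3095451/2738401 ≈ -1.1304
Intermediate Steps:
O(p, f) = 27 (O(p, f) = -4 + 31 = 27)
a(s, B) = 16
S = 345744 (S = (-615 + 27)² = (-588)² = 345744)
x(F) = 16 + F² + 862*F (x(F) = (F² + 862*F) + 16 = 16 + F² + 862*F)
(S + 2749707)/(x(w(45, -43)) - 2779232) = (345744 + 2749707)/((16 + 45² + 862*45) - 2779232) = 3095451/((16 + 2025 + 38790) - 2779232) = 3095451/(40831 - 2779232) = 3095451/(-2738401) = 3095451*(-1/2738401) = -3095451/2738401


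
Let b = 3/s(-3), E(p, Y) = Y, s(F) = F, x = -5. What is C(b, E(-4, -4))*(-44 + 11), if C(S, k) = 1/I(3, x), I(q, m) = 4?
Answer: -33/4 ≈ -8.2500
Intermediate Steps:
b = -1 (b = 3/(-3) = 3*(-⅓) = -1)
C(S, k) = ¼ (C(S, k) = 1/4 = ¼)
C(b, E(-4, -4))*(-44 + 11) = (-44 + 11)/4 = (¼)*(-33) = -33/4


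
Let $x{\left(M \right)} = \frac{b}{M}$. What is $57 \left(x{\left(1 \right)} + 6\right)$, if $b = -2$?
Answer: $228$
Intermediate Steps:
$x{\left(M \right)} = - \frac{2}{M}$
$57 \left(x{\left(1 \right)} + 6\right) = 57 \left(- \frac{2}{1} + 6\right) = 57 \left(\left(-2\right) 1 + 6\right) = 57 \left(-2 + 6\right) = 57 \cdot 4 = 228$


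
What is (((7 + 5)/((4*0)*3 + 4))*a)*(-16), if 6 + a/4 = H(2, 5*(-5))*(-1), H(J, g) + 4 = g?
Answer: -4416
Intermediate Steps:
H(J, g) = -4 + g
a = 92 (a = -24 + 4*((-4 + 5*(-5))*(-1)) = -24 + 4*((-4 - 25)*(-1)) = -24 + 4*(-29*(-1)) = -24 + 4*29 = -24 + 116 = 92)
(((7 + 5)/((4*0)*3 + 4))*a)*(-16) = (((7 + 5)/((4*0)*3 + 4))*92)*(-16) = ((12/(0*3 + 4))*92)*(-16) = ((12/(0 + 4))*92)*(-16) = ((12/4)*92)*(-16) = ((12*(¼))*92)*(-16) = (3*92)*(-16) = 276*(-16) = -4416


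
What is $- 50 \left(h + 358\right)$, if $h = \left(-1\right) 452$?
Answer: $4700$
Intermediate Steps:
$h = -452$
$- 50 \left(h + 358\right) = - 50 \left(-452 + 358\right) = \left(-50\right) \left(-94\right) = 4700$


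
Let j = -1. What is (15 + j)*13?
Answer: 182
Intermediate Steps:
(15 + j)*13 = (15 - 1)*13 = 14*13 = 182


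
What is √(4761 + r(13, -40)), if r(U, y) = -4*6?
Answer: √4737 ≈ 68.826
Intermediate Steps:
r(U, y) = -24
√(4761 + r(13, -40)) = √(4761 - 24) = √4737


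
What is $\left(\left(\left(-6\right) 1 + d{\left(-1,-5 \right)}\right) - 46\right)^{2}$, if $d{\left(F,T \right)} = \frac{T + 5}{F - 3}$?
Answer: $2704$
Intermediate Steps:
$d{\left(F,T \right)} = \frac{5 + T}{-3 + F}$
$\left(\left(\left(-6\right) 1 + d{\left(-1,-5 \right)}\right) - 46\right)^{2} = \left(\left(\left(-6\right) 1 + \frac{5 - 5}{-3 - 1}\right) - 46\right)^{2} = \left(\left(-6 + \frac{1}{-4} \cdot 0\right) - 46\right)^{2} = \left(\left(-6 - 0\right) - 46\right)^{2} = \left(\left(-6 + 0\right) - 46\right)^{2} = \left(-6 - 46\right)^{2} = \left(-52\right)^{2} = 2704$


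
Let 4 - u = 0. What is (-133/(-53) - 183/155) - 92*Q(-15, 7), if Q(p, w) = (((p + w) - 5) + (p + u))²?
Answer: -435318364/8215 ≈ -52991.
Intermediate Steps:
u = 4 (u = 4 - 1*0 = 4 + 0 = 4)
Q(p, w) = (-1 + w + 2*p)² (Q(p, w) = (((p + w) - 5) + (p + 4))² = ((-5 + p + w) + (4 + p))² = (-1 + w + 2*p)²)
(-133/(-53) - 183/155) - 92*Q(-15, 7) = (-133/(-53) - 183/155) - 92*(-1 + 7 + 2*(-15))² = (-133*(-1/53) - 183*1/155) - 92*(-1 + 7 - 30)² = (133/53 - 183/155) - 92*(-24)² = 10916/8215 - 92*576 = 10916/8215 - 52992 = -435318364/8215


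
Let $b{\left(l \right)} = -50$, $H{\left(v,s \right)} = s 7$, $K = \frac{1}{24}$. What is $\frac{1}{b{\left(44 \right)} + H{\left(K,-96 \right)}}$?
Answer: $- \frac{1}{722} \approx -0.001385$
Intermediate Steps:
$K = \frac{1}{24} \approx 0.041667$
$H{\left(v,s \right)} = 7 s$
$\frac{1}{b{\left(44 \right)} + H{\left(K,-96 \right)}} = \frac{1}{-50 + 7 \left(-96\right)} = \frac{1}{-50 - 672} = \frac{1}{-722} = - \frac{1}{722}$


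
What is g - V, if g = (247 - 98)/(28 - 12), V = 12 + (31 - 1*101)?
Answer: 1077/16 ≈ 67.313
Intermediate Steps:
V = -58 (V = 12 + (31 - 101) = 12 - 70 = -58)
g = 149/16 ≈ 9.3125
g - V = 149/16 - 1*(-58) = 149/16 + 58 = 1077/16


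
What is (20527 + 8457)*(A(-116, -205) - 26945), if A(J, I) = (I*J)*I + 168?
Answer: -142070206168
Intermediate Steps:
A(J, I) = 168 + J*I² (A(J, I) = J*I² + 168 = 168 + J*I²)
(20527 + 8457)*(A(-116, -205) - 26945) = (20527 + 8457)*((168 - 116*(-205)²) - 26945) = 28984*((168 - 116*42025) - 26945) = 28984*((168 - 4874900) - 26945) = 28984*(-4874732 - 26945) = 28984*(-4901677) = -142070206168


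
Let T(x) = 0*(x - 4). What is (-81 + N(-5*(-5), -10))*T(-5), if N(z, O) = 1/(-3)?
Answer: 0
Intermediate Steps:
T(x) = 0 (T(x) = 0*(-4 + x) = 0)
N(z, O) = -1/3
(-81 + N(-5*(-5), -10))*T(-5) = (-81 - 1/3)*0 = -244/3*0 = 0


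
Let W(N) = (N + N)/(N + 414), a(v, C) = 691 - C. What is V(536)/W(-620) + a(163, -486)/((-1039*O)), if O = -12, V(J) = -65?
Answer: -1034294/96627 ≈ -10.704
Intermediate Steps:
W(N) = 2*N/(414 + N) (W(N) = (2*N)/(414 + N) = 2*N/(414 + N))
V(536)/W(-620) + a(163, -486)/((-1039*O)) = -65/(2*(-620)/(414 - 620)) + (691 - 1*(-486))/((-1039*(-12))) = -65/(2*(-620)/(-206)) + (691 + 486)/12468 = -65/(2*(-620)*(-1/206)) + 1177*(1/12468) = -65/620/103 + 1177/12468 = -65*103/620 + 1177/12468 = -1339/124 + 1177/12468 = -1034294/96627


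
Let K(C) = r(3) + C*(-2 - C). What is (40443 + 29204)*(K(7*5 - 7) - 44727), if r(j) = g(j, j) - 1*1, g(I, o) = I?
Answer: -3173465555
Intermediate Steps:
r(j) = -1 + j (r(j) = j - 1*1 = j - 1 = -1 + j)
K(C) = 2 + C*(-2 - C) (K(C) = (-1 + 3) + C*(-2 - C) = 2 + C*(-2 - C))
(40443 + 29204)*(K(7*5 - 7) - 44727) = (40443 + 29204)*((2 - (7*5 - 7)**2 - 2*(7*5 - 7)) - 44727) = 69647*((2 - (35 - 7)**2 - 2*(35 - 7)) - 44727) = 69647*((2 - 1*28**2 - 2*28) - 44727) = 69647*((2 - 1*784 - 56) - 44727) = 69647*((2 - 784 - 56) - 44727) = 69647*(-838 - 44727) = 69647*(-45565) = -3173465555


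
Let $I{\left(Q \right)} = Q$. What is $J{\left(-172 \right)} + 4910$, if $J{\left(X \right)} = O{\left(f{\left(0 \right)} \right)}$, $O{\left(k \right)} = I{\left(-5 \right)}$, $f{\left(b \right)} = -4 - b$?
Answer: $4905$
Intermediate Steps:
$O{\left(k \right)} = -5$
$J{\left(X \right)} = -5$
$J{\left(-172 \right)} + 4910 = -5 + 4910 = 4905$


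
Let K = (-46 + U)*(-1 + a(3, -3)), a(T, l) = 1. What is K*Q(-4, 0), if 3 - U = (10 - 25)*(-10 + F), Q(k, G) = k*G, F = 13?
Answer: 0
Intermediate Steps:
Q(k, G) = G*k
U = 48 (U = 3 - (10 - 25)*(-10 + 13) = 3 - (-15)*3 = 3 - 1*(-45) = 3 + 45 = 48)
K = 0 (K = (-46 + 48)*(-1 + 1) = 2*0 = 0)
K*Q(-4, 0) = 0*(0*(-4)) = 0*0 = 0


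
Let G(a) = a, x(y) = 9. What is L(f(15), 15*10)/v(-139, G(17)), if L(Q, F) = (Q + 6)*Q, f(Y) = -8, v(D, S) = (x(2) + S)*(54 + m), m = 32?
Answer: 4/559 ≈ 0.0071556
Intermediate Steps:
v(D, S) = 774 + 86*S (v(D, S) = (9 + S)*(54 + 32) = (9 + S)*86 = 774 + 86*S)
L(Q, F) = Q*(6 + Q) (L(Q, F) = (6 + Q)*Q = Q*(6 + Q))
L(f(15), 15*10)/v(-139, G(17)) = (-8*(6 - 8))/(774 + 86*17) = (-8*(-2))/(774 + 1462) = 16/2236 = 16*(1/2236) = 4/559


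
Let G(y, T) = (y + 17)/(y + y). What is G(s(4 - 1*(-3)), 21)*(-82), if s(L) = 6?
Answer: -943/6 ≈ -157.17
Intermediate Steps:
G(y, T) = (17 + y)/(2*y) (G(y, T) = (17 + y)/((2*y)) = (17 + y)*(1/(2*y)) = (17 + y)/(2*y))
G(s(4 - 1*(-3)), 21)*(-82) = ((½)*(17 + 6)/6)*(-82) = ((½)*(⅙)*23)*(-82) = (23/12)*(-82) = -943/6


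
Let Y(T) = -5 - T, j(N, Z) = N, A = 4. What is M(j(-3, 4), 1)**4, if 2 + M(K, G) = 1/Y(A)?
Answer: 130321/6561 ≈ 19.863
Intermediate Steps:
M(K, G) = -19/9 (M(K, G) = -2 + 1/(-5 - 1*4) = -2 + 1/(-5 - 4) = -2 + 1/(-9) = -2 - 1/9 = -19/9)
M(j(-3, 4), 1)**4 = (-19/9)**4 = 130321/6561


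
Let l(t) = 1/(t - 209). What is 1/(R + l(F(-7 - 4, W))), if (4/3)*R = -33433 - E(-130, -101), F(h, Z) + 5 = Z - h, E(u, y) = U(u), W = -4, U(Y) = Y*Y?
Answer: -828/31256797 ≈ -2.6490e-5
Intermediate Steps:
U(Y) = Y²
E(u, y) = u²
F(h, Z) = -5 + Z - h (F(h, Z) = -5 + (Z - h) = -5 + Z - h)
l(t) = 1/(-209 + t)
R = -150999/4 (R = 3*(-33433 - 1*(-130)²)/4 = 3*(-33433 - 1*16900)/4 = 3*(-33433 - 16900)/4 = (¾)*(-50333) = -150999/4 ≈ -37750.)
1/(R + l(F(-7 - 4, W))) = 1/(-150999/4 + 1/(-209 + (-5 - 4 - (-7 - 4)))) = 1/(-150999/4 + 1/(-209 + (-5 - 4 - 1*(-11)))) = 1/(-150999/4 + 1/(-209 + (-5 - 4 + 11))) = 1/(-150999/4 + 1/(-209 + 2)) = 1/(-150999/4 + 1/(-207)) = 1/(-150999/4 - 1/207) = 1/(-31256797/828) = -828/31256797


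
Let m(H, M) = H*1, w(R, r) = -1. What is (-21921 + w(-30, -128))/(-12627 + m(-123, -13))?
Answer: 10961/6375 ≈ 1.7194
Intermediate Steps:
m(H, M) = H
(-21921 + w(-30, -128))/(-12627 + m(-123, -13)) = (-21921 - 1)/(-12627 - 123) = -21922/(-12750) = -21922*(-1/12750) = 10961/6375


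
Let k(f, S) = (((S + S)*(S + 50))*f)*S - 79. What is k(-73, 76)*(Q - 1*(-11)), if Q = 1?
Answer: -1275064500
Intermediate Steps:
k(f, S) = -79 + 2*f*S²*(50 + S) (k(f, S) = (((2*S)*(50 + S))*f)*S - 79 = ((2*S*(50 + S))*f)*S - 79 = (2*S*f*(50 + S))*S - 79 = 2*f*S²*(50 + S) - 79 = -79 + 2*f*S²*(50 + S))
k(-73, 76)*(Q - 1*(-11)) = (-79 + 2*(-73)*76³ + 100*(-73)*76²)*(1 - 1*(-11)) = (-79 + 2*(-73)*438976 + 100*(-73)*5776)*(1 + 11) = (-79 - 64090496 - 42164800)*12 = -106255375*12 = -1275064500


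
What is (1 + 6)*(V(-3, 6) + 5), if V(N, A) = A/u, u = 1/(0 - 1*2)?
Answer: -49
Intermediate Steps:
u = -½ (u = 1/(0 - 2) = 1/(-2) = -½ ≈ -0.50000)
V(N, A) = -2*A (V(N, A) = A/(-½) = A*(-2) = -2*A)
(1 + 6)*(V(-3, 6) + 5) = (1 + 6)*(-2*6 + 5) = 7*(-12 + 5) = 7*(-7) = -49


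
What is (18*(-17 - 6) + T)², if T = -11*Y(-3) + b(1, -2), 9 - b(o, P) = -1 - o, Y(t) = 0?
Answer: 162409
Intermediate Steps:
b(o, P) = 10 + o (b(o, P) = 9 - (-1 - o) = 9 + (1 + o) = 10 + o)
T = 11 (T = -11*0 + (10 + 1) = 0 + 11 = 11)
(18*(-17 - 6) + T)² = (18*(-17 - 6) + 11)² = (18*(-23) + 11)² = (-414 + 11)² = (-403)² = 162409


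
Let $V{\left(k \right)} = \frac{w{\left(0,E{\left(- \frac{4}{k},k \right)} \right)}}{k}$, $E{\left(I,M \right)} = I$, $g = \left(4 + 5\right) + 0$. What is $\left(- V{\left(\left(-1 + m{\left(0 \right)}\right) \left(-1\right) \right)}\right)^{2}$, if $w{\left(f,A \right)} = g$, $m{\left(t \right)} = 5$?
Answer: $\frac{81}{16} \approx 5.0625$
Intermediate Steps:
$g = 9$ ($g = 9 + 0 = 9$)
$w{\left(f,A \right)} = 9$
$V{\left(k \right)} = \frac{9}{k}$
$\left(- V{\left(\left(-1 + m{\left(0 \right)}\right) \left(-1\right) \right)}\right)^{2} = \left(- \frac{9}{\left(-1 + 5\right) \left(-1\right)}\right)^{2} = \left(- \frac{9}{4 \left(-1\right)}\right)^{2} = \left(- \frac{9}{-4}\right)^{2} = \left(- \frac{9 \left(-1\right)}{4}\right)^{2} = \left(\left(-1\right) \left(- \frac{9}{4}\right)\right)^{2} = \left(\frac{9}{4}\right)^{2} = \frac{81}{16}$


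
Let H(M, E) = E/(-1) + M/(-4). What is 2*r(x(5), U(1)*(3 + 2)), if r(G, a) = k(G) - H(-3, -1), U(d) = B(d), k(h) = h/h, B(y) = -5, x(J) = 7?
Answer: -3/2 ≈ -1.5000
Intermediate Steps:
k(h) = 1
U(d) = -5
H(M, E) = -E - M/4 (H(M, E) = E*(-1) + M*(-¼) = -E - M/4)
r(G, a) = -¾ (r(G, a) = 1 - (-1*(-1) - ¼*(-3)) = 1 - (1 + ¾) = 1 - 1*7/4 = 1 - 7/4 = -¾)
2*r(x(5), U(1)*(3 + 2)) = 2*(-¾) = -3/2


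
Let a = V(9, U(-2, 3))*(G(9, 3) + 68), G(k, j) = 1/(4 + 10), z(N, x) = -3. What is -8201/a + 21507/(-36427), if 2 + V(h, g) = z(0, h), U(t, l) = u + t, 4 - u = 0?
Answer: 4079848723/173574655 ≈ 23.505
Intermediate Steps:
u = 4 (u = 4 - 1*0 = 4 + 0 = 4)
U(t, l) = 4 + t
V(h, g) = -5 (V(h, g) = -2 - 3 = -5)
G(k, j) = 1/14
a = -4765/14 (a = -5*(1/14 + 68) = -5*953/14 = -4765/14 ≈ -340.36)
-8201/a + 21507/(-36427) = -8201/(-4765/14) + 21507/(-36427) = -8201*(-14/4765) + 21507*(-1/36427) = 114814/4765 - 21507/36427 = 4079848723/173574655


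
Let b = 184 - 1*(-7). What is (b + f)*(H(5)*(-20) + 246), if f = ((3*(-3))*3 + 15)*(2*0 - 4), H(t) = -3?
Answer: 73134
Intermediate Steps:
b = 191 (b = 184 + 7 = 191)
f = 48 (f = (-9*3 + 15)*(0 - 4) = (-27 + 15)*(-4) = -12*(-4) = 48)
(b + f)*(H(5)*(-20) + 246) = (191 + 48)*(-3*(-20) + 246) = 239*(60 + 246) = 239*306 = 73134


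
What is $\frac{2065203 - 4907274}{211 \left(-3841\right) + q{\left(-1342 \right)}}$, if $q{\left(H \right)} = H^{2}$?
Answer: $- \frac{947357}{330171} \approx -2.8693$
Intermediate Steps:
$\frac{2065203 - 4907274}{211 \left(-3841\right) + q{\left(-1342 \right)}} = \frac{2065203 - 4907274}{211 \left(-3841\right) + \left(-1342\right)^{2}} = - \frac{2842071}{-810451 + 1800964} = - \frac{2842071}{990513} = \left(-2842071\right) \frac{1}{990513} = - \frac{947357}{330171}$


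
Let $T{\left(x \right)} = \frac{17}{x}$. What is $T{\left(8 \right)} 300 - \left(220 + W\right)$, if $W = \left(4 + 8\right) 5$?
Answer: $\frac{715}{2} \approx 357.5$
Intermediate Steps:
$W = 60$ ($W = 12 \cdot 5 = 60$)
$T{\left(8 \right)} 300 - \left(220 + W\right) = \frac{17}{8} \cdot 300 - 280 = \frac{1275}{2} - 280 = \frac{715}{2}$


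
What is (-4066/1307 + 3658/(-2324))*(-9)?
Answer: 64036755/1518734 ≈ 42.165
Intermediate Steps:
(-4066/1307 + 3658/(-2324))*(-9) = (-4066*1/1307 + 3658*(-1/2324))*(-9) = (-4066/1307 - 1829/1162)*(-9) = -7115195/1518734*(-9) = 64036755/1518734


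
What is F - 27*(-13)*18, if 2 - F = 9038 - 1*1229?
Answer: -1489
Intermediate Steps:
F = -7807 (F = 2 - (9038 - 1*1229) = 2 - (9038 - 1229) = 2 - 1*7809 = 2 - 7809 = -7807)
F - 27*(-13)*18 = -7807 - 27*(-13)*18 = -7807 - (-351)*18 = -7807 - 1*(-6318) = -7807 + 6318 = -1489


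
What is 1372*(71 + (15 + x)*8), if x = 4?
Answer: 305956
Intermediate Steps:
1372*(71 + (15 + x)*8) = 1372*(71 + (15 + 4)*8) = 1372*(71 + 19*8) = 1372*(71 + 152) = 1372*223 = 305956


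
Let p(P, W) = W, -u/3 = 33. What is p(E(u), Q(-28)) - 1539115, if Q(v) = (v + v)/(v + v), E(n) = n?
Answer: -1539114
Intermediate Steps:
u = -99 (u = -3*33 = -99)
Q(v) = 1 (Q(v) = (2*v)/((2*v)) = (2*v)*(1/(2*v)) = 1)
p(E(u), Q(-28)) - 1539115 = 1 - 1539115 = -1539114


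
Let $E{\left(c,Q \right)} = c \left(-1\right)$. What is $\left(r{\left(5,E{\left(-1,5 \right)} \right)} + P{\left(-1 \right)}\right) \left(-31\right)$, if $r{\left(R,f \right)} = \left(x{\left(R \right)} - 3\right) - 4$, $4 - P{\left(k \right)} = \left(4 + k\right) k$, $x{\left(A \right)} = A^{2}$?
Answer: $-775$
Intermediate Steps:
$P{\left(k \right)} = 4 - k \left(4 + k\right)$ ($P{\left(k \right)} = 4 - \left(4 + k\right) k = 4 - k \left(4 + k\right)$)
$E{\left(c,Q \right)} = - c$
$r{\left(R,f \right)} = -7 + R^{2}$ ($r{\left(R,f \right)} = \left(R^{2} - 3\right) - 4 = \left(-3 + R^{2}\right) - 4 = -7 + R^{2}$)
$\left(r{\left(5,E{\left(-1,5 \right)} \right)} + P{\left(-1 \right)}\right) \left(-31\right) = \left(\left(-7 + 5^{2}\right) - -7\right) \left(-31\right) = \left(\left(-7 + 25\right) + \left(4 - 1 + 4\right)\right) \left(-31\right) = \left(18 + \left(4 - 1 + 4\right)\right) \left(-31\right) = \left(18 + 7\right) \left(-31\right) = 25 \left(-31\right) = -775$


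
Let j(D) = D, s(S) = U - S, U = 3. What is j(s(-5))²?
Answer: 64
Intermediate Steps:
s(S) = 3 - S
j(s(-5))² = (3 - 1*(-5))² = (3 + 5)² = 8² = 64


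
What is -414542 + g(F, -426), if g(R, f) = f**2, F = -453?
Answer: -233066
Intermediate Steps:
-414542 + g(F, -426) = -414542 + (-426)**2 = -414542 + 181476 = -233066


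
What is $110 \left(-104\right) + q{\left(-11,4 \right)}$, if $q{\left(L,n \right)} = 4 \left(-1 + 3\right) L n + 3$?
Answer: $-11789$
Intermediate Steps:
$q{\left(L,n \right)} = 3 + 8 L n$ ($q{\left(L,n \right)} = 4 \cdot 2 L n + 3 = 8 L n + 3 = 3 + 8 L n$)
$110 \left(-104\right) + q{\left(-11,4 \right)} = 110 \left(-104\right) + \left(3 + 8 \left(-11\right) 4\right) = -11440 + \left(3 - 352\right) = -11440 - 349 = -11789$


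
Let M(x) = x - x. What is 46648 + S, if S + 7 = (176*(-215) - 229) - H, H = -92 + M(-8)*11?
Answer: 8664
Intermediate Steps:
M(x) = 0
H = -92 (H = -92 + 0*11 = -92 + 0 = -92)
S = -37984 (S = -7 + ((176*(-215) - 229) - 1*(-92)) = -7 + ((-37840 - 229) + 92) = -7 + (-38069 + 92) = -7 - 37977 = -37984)
46648 + S = 46648 - 37984 = 8664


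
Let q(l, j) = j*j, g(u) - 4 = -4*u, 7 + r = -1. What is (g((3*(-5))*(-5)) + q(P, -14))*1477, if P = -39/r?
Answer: -147700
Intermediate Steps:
r = -8 (r = -7 - 1 = -8)
g(u) = 4 - 4*u
P = 39/8 (P = -39/(-8) = -39*(-1/8) = 39/8 ≈ 4.8750)
q(l, j) = j**2
(g((3*(-5))*(-5)) + q(P, -14))*1477 = ((4 - 4*3*(-5)*(-5)) + (-14)**2)*1477 = ((4 - (-60)*(-5)) + 196)*1477 = ((4 - 4*75) + 196)*1477 = ((4 - 300) + 196)*1477 = (-296 + 196)*1477 = -100*1477 = -147700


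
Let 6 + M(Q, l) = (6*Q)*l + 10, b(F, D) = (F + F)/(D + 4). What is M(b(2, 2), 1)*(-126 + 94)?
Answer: -256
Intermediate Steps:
b(F, D) = 2*F/(4 + D) (b(F, D) = (2*F)/(4 + D) = 2*F/(4 + D))
M(Q, l) = 4 + 6*Q*l (M(Q, l) = -6 + ((6*Q)*l + 10) = -6 + (6*Q*l + 10) = -6 + (10 + 6*Q*l) = 4 + 6*Q*l)
M(b(2, 2), 1)*(-126 + 94) = (4 + 6*(2*2/(4 + 2))*1)*(-126 + 94) = (4 + 6*(2*2/6)*1)*(-32) = (4 + 6*(2*2*(1/6))*1)*(-32) = (4 + 6*(2/3)*1)*(-32) = (4 + 4)*(-32) = 8*(-32) = -256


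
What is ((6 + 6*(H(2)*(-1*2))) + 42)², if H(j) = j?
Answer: 576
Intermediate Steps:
((6 + 6*(H(2)*(-1*2))) + 42)² = ((6 + 6*(2*(-1*2))) + 42)² = ((6 + 6*(2*(-2))) + 42)² = ((6 + 6*(-4)) + 42)² = ((6 - 24) + 42)² = (-18 + 42)² = 24² = 576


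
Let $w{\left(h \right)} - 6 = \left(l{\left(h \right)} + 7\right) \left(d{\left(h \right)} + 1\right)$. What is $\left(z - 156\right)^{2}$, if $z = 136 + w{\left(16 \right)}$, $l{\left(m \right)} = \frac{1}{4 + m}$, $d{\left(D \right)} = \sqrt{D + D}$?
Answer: $\frac{655513}{400} - \frac{19599 \sqrt{2}}{50} \approx 1084.4$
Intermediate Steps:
$d{\left(D \right)} = \sqrt{2} \sqrt{D}$ ($d{\left(D \right)} = \sqrt{2 D} = \sqrt{2} \sqrt{D}$)
$w{\left(h \right)} = 6 + \left(1 + \sqrt{2} \sqrt{h}\right) \left(7 + \frac{1}{4 + h}\right)$ ($w{\left(h \right)} = 6 + \left(\frac{1}{4 + h} + 7\right) \left(\sqrt{2} \sqrt{h} + 1\right) = 6 + \left(7 + \frac{1}{4 + h}\right) \left(1 + \sqrt{2} \sqrt{h}\right) = 6 + \left(1 + \sqrt{2} \sqrt{h}\right) \left(7 + \frac{1}{4 + h}\right)$)
$z = \frac{2981}{20} + \frac{141 \sqrt{2}}{5}$ ($z = 136 + \frac{1 + \sqrt{2} \sqrt{16} + \left(4 + 16\right) \left(13 + 7 \sqrt{2} \sqrt{16}\right)}{4 + 16} = 136 + \frac{1 + \sqrt{2} \cdot 4 + 20 \left(13 + 7 \sqrt{2} \cdot 4\right)}{20} = 136 + \frac{1 + 4 \sqrt{2} + 20 \left(13 + 28 \sqrt{2}\right)}{20} = 136 + \frac{1 + 4 \sqrt{2} + \left(260 + 560 \sqrt{2}\right)}{20} = 136 + \frac{261 + 564 \sqrt{2}}{20} = 136 + \left(\frac{261}{20} + \frac{141 \sqrt{2}}{5}\right) = \frac{2981}{20} + \frac{141 \sqrt{2}}{5} \approx 188.93$)
$\left(z - 156\right)^{2} = \left(\left(\frac{2981}{20} + \frac{141 \sqrt{2}}{5}\right) - 156\right)^{2} = \left(- \frac{139}{20} + \frac{141 \sqrt{2}}{5}\right)^{2}$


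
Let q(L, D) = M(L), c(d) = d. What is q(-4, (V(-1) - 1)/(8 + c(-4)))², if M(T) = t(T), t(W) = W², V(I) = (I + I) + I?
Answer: 256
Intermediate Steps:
V(I) = 3*I (V(I) = 2*I + I = 3*I)
M(T) = T²
q(L, D) = L²
q(-4, (V(-1) - 1)/(8 + c(-4)))² = ((-4)²)² = 16² = 256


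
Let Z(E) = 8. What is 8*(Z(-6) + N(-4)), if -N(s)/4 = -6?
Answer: 256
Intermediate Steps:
N(s) = 24 (N(s) = -4*(-6) = 24)
8*(Z(-6) + N(-4)) = 8*(8 + 24) = 8*32 = 256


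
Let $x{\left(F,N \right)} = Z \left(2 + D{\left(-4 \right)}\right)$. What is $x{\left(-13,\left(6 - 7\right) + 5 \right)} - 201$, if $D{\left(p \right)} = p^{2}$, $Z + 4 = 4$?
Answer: $-201$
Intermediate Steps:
$Z = 0$ ($Z = -4 + 4 = 0$)
$x{\left(F,N \right)} = 0$ ($x{\left(F,N \right)} = 0 \left(2 + \left(-4\right)^{2}\right) = 0 \left(2 + 16\right) = 0 \cdot 18 = 0$)
$x{\left(-13,\left(6 - 7\right) + 5 \right)} - 201 = 0 - 201 = -201$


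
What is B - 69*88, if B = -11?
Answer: -6083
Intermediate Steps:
B - 69*88 = -11 - 69*88 = -11 - 6072 = -6083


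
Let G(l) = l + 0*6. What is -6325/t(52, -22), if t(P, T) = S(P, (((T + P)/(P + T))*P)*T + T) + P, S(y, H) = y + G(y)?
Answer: -6325/156 ≈ -40.545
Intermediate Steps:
G(l) = l (G(l) = l + 0 = l)
S(y, H) = 2*y (S(y, H) = y + y = 2*y)
t(P, T) = 3*P (t(P, T) = 2*P + P = 3*P)
-6325/t(52, -22) = -6325/(3*52) = -6325/156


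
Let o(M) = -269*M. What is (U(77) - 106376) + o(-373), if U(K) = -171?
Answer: -6210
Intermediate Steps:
(U(77) - 106376) + o(-373) = (-171 - 106376) - 269*(-373) = -106547 + 100337 = -6210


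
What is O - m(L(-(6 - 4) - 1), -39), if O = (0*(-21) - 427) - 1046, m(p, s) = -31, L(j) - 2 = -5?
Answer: -1442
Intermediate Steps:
L(j) = -3 (L(j) = 2 - 5 = -3)
O = -1473 (O = (0 - 427) - 1046 = -427 - 1046 = -1473)
O - m(L(-(6 - 4) - 1), -39) = -1473 - 1*(-31) = -1473 + 31 = -1442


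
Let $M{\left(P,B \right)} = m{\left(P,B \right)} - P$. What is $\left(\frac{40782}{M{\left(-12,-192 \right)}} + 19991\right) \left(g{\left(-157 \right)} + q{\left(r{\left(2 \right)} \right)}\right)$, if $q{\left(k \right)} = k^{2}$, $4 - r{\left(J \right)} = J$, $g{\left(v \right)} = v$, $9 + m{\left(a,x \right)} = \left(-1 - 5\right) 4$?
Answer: $-2761497$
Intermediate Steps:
$m{\left(a,x \right)} = -33$ ($m{\left(a,x \right)} = -9 + \left(-1 - 5\right) 4 = -9 - 24 = -33$)
$r{\left(J \right)} = 4 - J$
$M{\left(P,B \right)} = -33 - P$
$\left(\frac{40782}{M{\left(-12,-192 \right)}} + 19991\right) \left(g{\left(-157 \right)} + q{\left(r{\left(2 \right)} \right)}\right) = \left(\frac{40782}{-33 - -12} + 19991\right) \left(-157 + \left(4 - 2\right)^{2}\right) = \left(\frac{40782}{-33 + 12} + 19991\right) \left(-157 + \left(4 - 2\right)^{2}\right) = \left(\frac{40782}{-21} + 19991\right) \left(-157 + 2^{2}\right) = \left(40782 \left(- \frac{1}{21}\right) + 19991\right) \left(-157 + 4\right) = \left(-1942 + 19991\right) \left(-153\right) = 18049 \left(-153\right) = -2761497$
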